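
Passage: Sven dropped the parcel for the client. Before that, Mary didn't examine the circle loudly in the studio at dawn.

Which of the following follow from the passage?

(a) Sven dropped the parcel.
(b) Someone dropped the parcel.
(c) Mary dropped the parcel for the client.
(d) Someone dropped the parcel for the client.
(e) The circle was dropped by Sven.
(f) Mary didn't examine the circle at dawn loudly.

(a) Entailed — every conjunct here is already in the original dropping event.
(b) Entailed — every conjunct here is already in the original dropping event.
(c) Not entailed — the passage has Sven dropping the parcel, not Mary.
(d) Entailed — the original entails any weakening of itself; this just generalizes the agent.
(e) Not entailed — Sven dropped the parcel, not the circle; the circle belongs to the examining event.
(f) Not entailed — dropping 'in the studio' under negation is not valid — the original leaves open that Mary examined the circle some other way.

(a), (b), (d)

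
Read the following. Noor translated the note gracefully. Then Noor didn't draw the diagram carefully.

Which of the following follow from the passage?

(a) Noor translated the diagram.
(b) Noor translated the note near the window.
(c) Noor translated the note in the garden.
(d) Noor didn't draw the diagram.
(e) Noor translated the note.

(e)

(a) Not entailed — Noor translated the note, not the diagram; the diagram belongs to the drawing event.
(b) Not entailed — 'near the window' adds information not in the original event.
(c) Not entailed — 'in the garden' adds information not in the original event.
(d) Not entailed — dropping 'carefully' under negation is not valid — the original leaves open that Noor drew the diagram some other way.
(e) Entailed — dropping 'gracefully' leaves a sub-description the original still satisfies.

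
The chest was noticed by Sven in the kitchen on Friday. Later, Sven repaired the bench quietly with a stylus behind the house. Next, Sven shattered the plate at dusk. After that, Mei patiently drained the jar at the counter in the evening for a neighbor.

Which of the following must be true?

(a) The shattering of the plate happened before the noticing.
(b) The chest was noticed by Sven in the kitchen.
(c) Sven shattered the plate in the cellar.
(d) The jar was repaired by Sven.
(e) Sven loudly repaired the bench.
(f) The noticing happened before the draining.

(a) Not entailed — the narrative places the noticing before the shattering, not after.
(b) Entailed — dropping 'on Friday' leaves a sub-description the original still satisfies.
(c) Not entailed — 'in the cellar' adds information not in the original event.
(d) Not entailed — Sven repaired the bench, not the jar; the jar belongs to the draining event.
(e) Not entailed — 'loudly' adds a manner not in (and inconsistent with) the original.
(f) Entailed — the narrative places the noticing before the draining.

(b), (f)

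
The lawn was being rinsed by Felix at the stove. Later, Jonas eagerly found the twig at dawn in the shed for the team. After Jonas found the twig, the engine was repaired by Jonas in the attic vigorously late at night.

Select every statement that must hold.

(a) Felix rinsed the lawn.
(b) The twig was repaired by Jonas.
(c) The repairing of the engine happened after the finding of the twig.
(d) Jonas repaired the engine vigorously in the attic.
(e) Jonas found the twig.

(a) Entailed — 'rinse' is an activity; 'was rinsing' entails that some rinsing happened, so 'rinsed' holds.
(b) Not entailed — Jonas repaired the engine, not the twig; the twig belongs to the finding event.
(c) Entailed — the narrative places the finding before the repairing.
(d) Entailed — this follows by dropping conjuncts from the repairing event's description.
(e) Entailed — this follows by dropping conjuncts from the finding event's description.

(a), (c), (d), (e)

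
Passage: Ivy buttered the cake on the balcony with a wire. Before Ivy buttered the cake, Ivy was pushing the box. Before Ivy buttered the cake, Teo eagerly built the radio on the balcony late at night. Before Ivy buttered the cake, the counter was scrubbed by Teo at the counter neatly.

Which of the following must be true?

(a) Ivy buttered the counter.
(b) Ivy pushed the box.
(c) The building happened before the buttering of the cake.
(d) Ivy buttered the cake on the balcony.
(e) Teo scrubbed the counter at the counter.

(a) Not entailed — Ivy buttered the cake, not the counter; the counter belongs to the scrubbing event.
(b) Entailed — 'push' is an activity; 'was pushing' entails that some pushing happened, so 'pushed' holds.
(c) Entailed — the narrative places the building before the buttering.
(d) Entailed — every conjunct here is already in the original buttering event.
(e) Entailed — this follows by dropping conjuncts from the scrubbing event's description.

(b), (c), (d), (e)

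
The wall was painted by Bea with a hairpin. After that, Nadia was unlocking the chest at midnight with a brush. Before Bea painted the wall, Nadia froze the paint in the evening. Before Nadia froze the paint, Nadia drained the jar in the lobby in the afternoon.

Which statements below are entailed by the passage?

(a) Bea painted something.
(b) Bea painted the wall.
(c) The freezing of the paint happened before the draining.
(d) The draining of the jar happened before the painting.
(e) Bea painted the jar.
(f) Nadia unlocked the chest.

(a) Entailed — the original entails any weakening of itself; this just drops 'with a hairpin' and generalizes the patient.
(b) Entailed — dropping 'with a hairpin' leaves a sub-description the original still satisfies.
(c) Not entailed — the narrative places the draining before the freezing, not after.
(d) Entailed — the narrative places the draining before the painting.
(e) Not entailed — Bea painted the wall, not the jar; the jar belongs to the draining event.
(f) Not entailed — 'was unlocking' is progressive on an accomplishment; it does not entail the completed 'unlocked'.

(a), (b), (d)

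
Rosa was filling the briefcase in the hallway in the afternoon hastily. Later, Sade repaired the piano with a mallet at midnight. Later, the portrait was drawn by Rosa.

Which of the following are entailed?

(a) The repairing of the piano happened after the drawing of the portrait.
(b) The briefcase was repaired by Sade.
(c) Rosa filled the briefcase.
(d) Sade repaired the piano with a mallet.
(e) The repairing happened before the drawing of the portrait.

(d), (e)

(a) Not entailed — the narrative places the repairing before the drawing, not after.
(b) Not entailed — Sade repaired the piano, not the briefcase; the briefcase belongs to the filling event.
(c) Not entailed — 'was filling' is progressive on an accomplishment; it does not entail the completed 'filled'.
(d) Entailed — this follows by dropping conjuncts from the repairing event's description.
(e) Entailed — the narrative places the repairing before the drawing.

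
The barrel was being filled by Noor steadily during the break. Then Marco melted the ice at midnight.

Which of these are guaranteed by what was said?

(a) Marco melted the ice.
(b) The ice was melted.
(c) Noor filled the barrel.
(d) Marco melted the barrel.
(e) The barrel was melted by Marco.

(a) Entailed — the original entails any weakening of itself; this just drops 'at midnight'.
(b) Entailed — dropping 'at midnight' and generalizing the agent leaves a sub-description the original still satisfies.
(c) Not entailed — 'was filling' is progressive on an accomplishment; it does not entail the completed 'filled'.
(d) Not entailed — Marco melted the ice, not the barrel; the barrel belongs to the filling event.
(e) Not entailed — Marco melted the ice, not the barrel; the barrel belongs to the filling event.

(a), (b)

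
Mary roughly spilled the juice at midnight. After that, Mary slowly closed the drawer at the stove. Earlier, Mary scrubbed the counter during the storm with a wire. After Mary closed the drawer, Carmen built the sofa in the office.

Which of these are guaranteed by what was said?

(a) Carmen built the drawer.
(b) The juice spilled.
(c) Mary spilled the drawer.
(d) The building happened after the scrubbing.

(a) Not entailed — Carmen built the sofa, not the drawer; the drawer belongs to the closing event.
(b) Entailed — 'Mary spilled the juice' is causative; it entails the inchoative 'the juice spilled'.
(c) Not entailed — Mary spilled the juice, not the drawer; the drawer belongs to the closing event.
(d) Entailed — the narrative places the scrubbing before the building.

(b), (d)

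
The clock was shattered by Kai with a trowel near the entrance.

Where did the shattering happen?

'near the entrance' marks the location of the shattering event.

near the entrance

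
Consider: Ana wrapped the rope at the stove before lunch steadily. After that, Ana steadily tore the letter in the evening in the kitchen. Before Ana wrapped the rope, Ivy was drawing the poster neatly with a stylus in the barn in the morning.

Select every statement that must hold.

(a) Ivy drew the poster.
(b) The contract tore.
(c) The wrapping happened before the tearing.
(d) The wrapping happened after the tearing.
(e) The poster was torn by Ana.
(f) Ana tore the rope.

(a) Not entailed — 'was drawing' is progressive on an accomplishment; it does not entail the completed 'drew'.
(b) Not entailed — the letter is what tore, not the contract.
(c) Entailed — the narrative places the wrapping before the tearing.
(d) Not entailed — the narrative places the wrapping before the tearing, not after.
(e) Not entailed — Ana tore the letter, not the poster; the poster belongs to the drawing event.
(f) Not entailed — Ana tore the letter, not the rope; the rope belongs to the wrapping event.

(c)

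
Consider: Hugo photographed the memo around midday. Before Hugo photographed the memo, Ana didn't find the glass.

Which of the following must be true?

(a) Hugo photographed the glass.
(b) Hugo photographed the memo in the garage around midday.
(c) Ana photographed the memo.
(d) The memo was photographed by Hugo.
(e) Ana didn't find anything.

(a) Not entailed — Hugo photographed the memo, not the glass; the glass belongs to the finding event.
(b) Not entailed — 'in the garage' adds information not in the original event.
(c) Not entailed — the passage has Hugo photographing the memo, not Ana.
(d) Entailed — this follows by dropping conjuncts from the photographing event's description.
(e) Not entailed — the original only denies this specific event; Ana may have found something else.

(d)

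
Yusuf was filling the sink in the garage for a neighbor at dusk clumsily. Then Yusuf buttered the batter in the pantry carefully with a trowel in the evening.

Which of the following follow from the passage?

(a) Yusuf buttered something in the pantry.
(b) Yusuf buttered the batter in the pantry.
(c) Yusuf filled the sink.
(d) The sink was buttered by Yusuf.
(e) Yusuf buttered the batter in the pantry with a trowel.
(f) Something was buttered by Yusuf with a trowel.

(a) Entailed — every conjunct here is already in the original buttering event.
(b) Entailed — dropping 'carefully', 'with a trowel', 'in the evening' leaves a sub-description the original still satisfies.
(c) Not entailed — 'was filling' is progressive on an accomplishment; it does not entail the completed 'filled'.
(d) Not entailed — Yusuf buttered the batter, not the sink; the sink belongs to the filling event.
(e) Entailed — this follows by dropping conjuncts from the buttering event's description.
(f) Entailed — the original entails any weakening of itself; this just drops 'carefully', 'in the pantry', 'in the evening' and generalizes the patient.

(a), (b), (e), (f)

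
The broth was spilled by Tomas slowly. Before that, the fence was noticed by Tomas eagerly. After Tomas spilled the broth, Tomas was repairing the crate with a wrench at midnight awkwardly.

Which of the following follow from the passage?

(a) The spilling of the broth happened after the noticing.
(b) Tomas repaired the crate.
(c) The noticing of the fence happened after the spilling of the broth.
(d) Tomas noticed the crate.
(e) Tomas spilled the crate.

(a) Entailed — the narrative places the noticing before the spilling.
(b) Not entailed — 'was repairing' is progressive on an accomplishment; it does not entail the completed 'repaired'.
(c) Not entailed — the narrative places the noticing before the spilling, not after.
(d) Not entailed — Tomas noticed the fence, not the crate; the crate belongs to the repairing event.
(e) Not entailed — Tomas spilled the broth, not the crate; the crate belongs to the repairing event.

(a)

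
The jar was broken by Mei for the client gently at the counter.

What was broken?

'the jar' marks the patient of the breaking event.

the jar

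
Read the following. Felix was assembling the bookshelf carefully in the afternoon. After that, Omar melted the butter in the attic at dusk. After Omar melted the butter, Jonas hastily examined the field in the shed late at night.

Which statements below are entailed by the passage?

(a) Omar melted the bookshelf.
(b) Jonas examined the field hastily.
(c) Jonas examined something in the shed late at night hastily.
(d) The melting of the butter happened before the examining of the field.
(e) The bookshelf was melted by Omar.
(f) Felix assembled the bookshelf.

(a) Not entailed — Omar melted the butter, not the bookshelf; the bookshelf belongs to the assembling event.
(b) Entailed — every conjunct here is already in the original examining event.
(c) Entailed — this follows by dropping conjuncts from the examining event's description.
(d) Entailed — the narrative places the melting before the examining.
(e) Not entailed — Omar melted the butter, not the bookshelf; the bookshelf belongs to the assembling event.
(f) Not entailed — 'was assembling' is progressive on an accomplishment; it does not entail the completed 'assembled'.

(b), (c), (d)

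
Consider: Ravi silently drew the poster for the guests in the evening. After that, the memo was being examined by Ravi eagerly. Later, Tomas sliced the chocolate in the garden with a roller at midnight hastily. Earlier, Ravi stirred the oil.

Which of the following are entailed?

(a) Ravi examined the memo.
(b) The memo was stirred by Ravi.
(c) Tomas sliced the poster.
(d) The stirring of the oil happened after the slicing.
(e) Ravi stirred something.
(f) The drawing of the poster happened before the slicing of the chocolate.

(a), (e), (f)

(a) Entailed — 'examine' is an activity; 'was examining' entails that some examining happened, so 'examined' holds.
(b) Not entailed — Ravi stirred the oil, not the memo; the memo belongs to the examining event.
(c) Not entailed — Tomas sliced the chocolate, not the poster; the poster belongs to the drawing event.
(d) Not entailed — the narrative places the stirring before the slicing, not after.
(e) Entailed — generalizing the patient leaves a sub-description the original still satisfies.
(f) Entailed — the narrative places the drawing before the slicing.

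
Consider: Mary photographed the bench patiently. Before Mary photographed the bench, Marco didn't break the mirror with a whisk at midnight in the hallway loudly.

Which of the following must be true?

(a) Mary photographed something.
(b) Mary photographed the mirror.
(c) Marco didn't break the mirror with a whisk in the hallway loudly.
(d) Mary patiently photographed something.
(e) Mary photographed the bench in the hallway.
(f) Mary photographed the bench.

(a), (d), (f)

(a) Entailed — the original entails any weakening of itself; this just drops 'patiently' and generalizes the patient.
(b) Not entailed — Mary photographed the bench, not the mirror; the mirror belongs to the breaking event.
(c) Not entailed — dropping 'at midnight' under negation is not valid — the original leaves open that Marco broke the mirror some other way.
(d) Entailed — the original entails any weakening of itself; this just generalizes the patient.
(e) Not entailed — 'in the hallway' adds information not in the original event.
(f) Entailed — this follows by dropping conjuncts from the photographing event's description.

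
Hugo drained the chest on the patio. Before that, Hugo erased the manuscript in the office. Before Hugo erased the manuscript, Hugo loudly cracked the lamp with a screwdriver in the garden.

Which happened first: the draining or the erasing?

The connectives place the erasing before the draining.

the erasing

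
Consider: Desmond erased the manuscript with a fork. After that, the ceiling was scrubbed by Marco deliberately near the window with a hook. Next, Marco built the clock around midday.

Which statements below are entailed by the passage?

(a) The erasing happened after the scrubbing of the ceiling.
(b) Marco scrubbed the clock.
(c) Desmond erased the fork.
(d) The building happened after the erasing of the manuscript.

(a) Not entailed — the narrative places the erasing before the scrubbing, not after.
(b) Not entailed — Marco scrubbed the ceiling, not the clock; the clock belongs to the building event.
(c) Not entailed — the fork is the instrument, not what was erased.
(d) Entailed — the narrative places the erasing before the building.

(d)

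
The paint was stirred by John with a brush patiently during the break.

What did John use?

a brush

'with a brush' marks the instrument of the stirring event.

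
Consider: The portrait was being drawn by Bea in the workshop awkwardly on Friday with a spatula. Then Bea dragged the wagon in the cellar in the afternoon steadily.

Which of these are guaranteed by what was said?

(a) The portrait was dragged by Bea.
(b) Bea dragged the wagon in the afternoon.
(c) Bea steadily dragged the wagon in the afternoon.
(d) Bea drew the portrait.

(a) Not entailed — Bea dragged the wagon, not the portrait; the portrait belongs to the drawing event.
(b) Entailed — this follows by dropping conjuncts from the dragging event's description.
(c) Entailed — every conjunct here is already in the original dragging event.
(d) Not entailed — 'was drawing' is progressive on an accomplishment; it does not entail the completed 'drew'.

(b), (c)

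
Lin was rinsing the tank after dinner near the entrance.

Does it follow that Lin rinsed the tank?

'rinse' is atelic; if Lin was rinsing the tank, then Lin rinsed the tank (for some time).

yes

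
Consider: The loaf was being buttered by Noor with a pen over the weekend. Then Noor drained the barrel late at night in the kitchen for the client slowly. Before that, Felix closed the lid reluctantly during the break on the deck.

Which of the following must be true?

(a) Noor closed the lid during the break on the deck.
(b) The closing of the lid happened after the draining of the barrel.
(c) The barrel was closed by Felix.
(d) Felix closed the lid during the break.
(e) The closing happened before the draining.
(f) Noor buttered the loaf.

(d), (e)

(a) Not entailed — the passage has Felix closing the lid, not Noor.
(b) Not entailed — the narrative places the closing before the draining, not after.
(c) Not entailed — Felix closed the lid, not the barrel; the barrel belongs to the draining event.
(d) Entailed — dropping 'reluctantly', 'on the deck' leaves a sub-description the original still satisfies.
(e) Entailed — the narrative places the closing before the draining.
(f) Not entailed — 'was buttering' is progressive on an accomplishment; it does not entail the completed 'buttered'.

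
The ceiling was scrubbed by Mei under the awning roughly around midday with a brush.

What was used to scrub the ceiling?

a brush

'with a brush' marks the instrument of the scrubbing event.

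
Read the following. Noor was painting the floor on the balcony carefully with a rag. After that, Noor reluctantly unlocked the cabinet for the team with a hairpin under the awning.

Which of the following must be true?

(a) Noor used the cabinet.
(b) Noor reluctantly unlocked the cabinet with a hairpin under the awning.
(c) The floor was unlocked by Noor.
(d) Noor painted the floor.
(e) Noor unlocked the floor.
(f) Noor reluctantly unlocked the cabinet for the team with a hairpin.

(a) Not entailed — the cabinet is the patient, not an instrument — Noor used a hairpin.
(b) Entailed — every conjunct here is already in the original unlocking event.
(c) Not entailed — Noor unlocked the cabinet, not the floor; the floor belongs to the painting event.
(d) Not entailed — 'was painting' is progressive on an accomplishment; it does not entail the completed 'painted'.
(e) Not entailed — Noor unlocked the cabinet, not the floor; the floor belongs to the painting event.
(f) Entailed — every conjunct here is already in the original unlocking event.

(b), (f)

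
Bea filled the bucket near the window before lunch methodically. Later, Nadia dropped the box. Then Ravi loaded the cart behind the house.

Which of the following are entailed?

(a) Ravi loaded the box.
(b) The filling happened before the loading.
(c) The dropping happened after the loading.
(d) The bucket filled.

(b), (d)

(a) Not entailed — Ravi loaded the cart, not the box; the box belongs to the dropping event.
(b) Entailed — the narrative places the filling before the loading.
(c) Not entailed — the narrative places the dropping before the loading, not after.
(d) Entailed — 'Bea filled the bucket' is causative; it entails the inchoative 'the bucket filled'.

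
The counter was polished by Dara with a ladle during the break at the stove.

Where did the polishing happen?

at the stove

'at the stove' marks the location of the polishing event.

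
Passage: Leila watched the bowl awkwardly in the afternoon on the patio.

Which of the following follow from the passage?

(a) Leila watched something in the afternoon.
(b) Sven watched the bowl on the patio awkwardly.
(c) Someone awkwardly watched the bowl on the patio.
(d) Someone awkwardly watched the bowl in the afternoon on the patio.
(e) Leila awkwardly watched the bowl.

(a) Entailed — the original entails any weakening of itself; this just drops 'on the patio', 'awkwardly' and generalizes the patient.
(b) Not entailed — the passage has Leila watching the bowl, not Sven.
(c) Entailed — this follows by dropping conjuncts from the watching event's description.
(d) Entailed — the original entails any weakening of itself; this just generalizes the agent.
(e) Entailed — every conjunct here is already in the original watching event.

(a), (c), (d), (e)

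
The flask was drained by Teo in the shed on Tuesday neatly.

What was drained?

the flask

'the flask' marks the patient of the draining event.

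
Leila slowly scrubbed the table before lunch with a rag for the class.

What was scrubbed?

the table

'the table' marks the patient of the scrubbing event.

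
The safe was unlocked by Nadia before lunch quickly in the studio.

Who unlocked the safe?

Nadia

'Nadia' marks the agent of the unlocking event.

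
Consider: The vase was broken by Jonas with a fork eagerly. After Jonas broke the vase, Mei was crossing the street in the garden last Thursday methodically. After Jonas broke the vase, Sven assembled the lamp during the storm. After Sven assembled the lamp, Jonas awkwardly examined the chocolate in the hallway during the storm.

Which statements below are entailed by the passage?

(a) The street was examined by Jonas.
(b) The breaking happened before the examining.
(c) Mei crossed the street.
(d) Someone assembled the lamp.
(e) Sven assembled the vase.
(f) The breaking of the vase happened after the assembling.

(b), (d)

(a) Not entailed — Jonas examined the chocolate, not the street; the street belongs to the crossing event.
(b) Entailed — the narrative places the breaking before the examining.
(c) Not entailed — 'was crossing' is progressive on an accomplishment; it does not entail the completed 'crossed'.
(d) Entailed — every conjunct here is already in the original assembling event.
(e) Not entailed — Sven assembled the lamp, not the vase; the vase belongs to the breaking event.
(f) Not entailed — the narrative places the breaking before the assembling, not after.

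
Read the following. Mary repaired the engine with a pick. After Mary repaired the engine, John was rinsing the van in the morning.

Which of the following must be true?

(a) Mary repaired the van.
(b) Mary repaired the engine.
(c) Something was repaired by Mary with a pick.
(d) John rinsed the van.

(b), (c), (d)

(a) Not entailed — Mary repaired the engine, not the van; the van belongs to the rinsing event.
(b) Entailed — this follows by dropping conjuncts from the repairing event's description.
(c) Entailed — generalizing the patient leaves a sub-description the original still satisfies.
(d) Entailed — 'rinse' is an activity; 'was rinsing' entails that some rinsing happened, so 'rinsed' holds.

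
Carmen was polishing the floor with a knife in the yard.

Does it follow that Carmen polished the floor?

'polish' is atelic; if Carmen was polishing the floor, then Carmen polished the floor (for some time).

yes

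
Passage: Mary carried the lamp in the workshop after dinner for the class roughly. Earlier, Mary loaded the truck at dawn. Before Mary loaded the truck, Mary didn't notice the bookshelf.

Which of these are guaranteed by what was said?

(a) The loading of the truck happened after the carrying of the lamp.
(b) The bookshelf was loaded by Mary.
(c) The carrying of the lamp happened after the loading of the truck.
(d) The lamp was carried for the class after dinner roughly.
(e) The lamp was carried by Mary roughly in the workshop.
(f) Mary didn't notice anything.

(a) Not entailed — the narrative places the loading before the carrying, not after.
(b) Not entailed — Mary loaded the truck, not the bookshelf; the bookshelf belongs to the noticing event.
(c) Entailed — the narrative places the loading before the carrying.
(d) Entailed — every conjunct here is already in the original carrying event.
(e) Entailed — the original entails any weakening of itself; this just drops 'after dinner', 'for the class'.
(f) Not entailed — the original only denies this specific event; Mary may have noticed something else.

(c), (d), (e)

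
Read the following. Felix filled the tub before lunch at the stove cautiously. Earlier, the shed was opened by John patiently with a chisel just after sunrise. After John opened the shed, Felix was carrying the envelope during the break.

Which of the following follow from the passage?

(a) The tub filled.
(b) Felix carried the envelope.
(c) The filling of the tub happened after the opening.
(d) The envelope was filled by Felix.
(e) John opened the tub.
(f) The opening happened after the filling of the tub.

(a), (b), (c)

(a) Entailed — 'Felix filled the tub' is causative; it entails the inchoative 'the tub filled'.
(b) Entailed — 'carry' is an activity; 'was carrying' entails that some carrying happened, so 'carried' holds.
(c) Entailed — the narrative places the opening before the filling.
(d) Not entailed — Felix filled the tub, not the envelope; the envelope belongs to the carrying event.
(e) Not entailed — John opened the shed, not the tub; the tub belongs to the filling event.
(f) Not entailed — the narrative places the opening before the filling, not after.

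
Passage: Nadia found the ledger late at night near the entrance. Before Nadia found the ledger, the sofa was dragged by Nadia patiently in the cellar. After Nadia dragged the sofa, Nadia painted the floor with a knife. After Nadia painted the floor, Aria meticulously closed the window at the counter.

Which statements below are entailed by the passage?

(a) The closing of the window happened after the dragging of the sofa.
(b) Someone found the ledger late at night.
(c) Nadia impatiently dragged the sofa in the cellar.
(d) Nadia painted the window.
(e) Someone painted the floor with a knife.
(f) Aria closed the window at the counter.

(a) Entailed — the narrative places the dragging before the closing.
(b) Entailed — the original entails any weakening of itself; this just drops 'near the entrance' and generalizes the agent.
(c) Not entailed — 'impatiently' adds a manner not in (and inconsistent with) the original.
(d) Not entailed — Nadia painted the floor, not the window; the window belongs to the closing event.
(e) Entailed — this follows by dropping conjuncts from the painting event's description.
(f) Entailed — every conjunct here is already in the original closing event.

(a), (b), (e), (f)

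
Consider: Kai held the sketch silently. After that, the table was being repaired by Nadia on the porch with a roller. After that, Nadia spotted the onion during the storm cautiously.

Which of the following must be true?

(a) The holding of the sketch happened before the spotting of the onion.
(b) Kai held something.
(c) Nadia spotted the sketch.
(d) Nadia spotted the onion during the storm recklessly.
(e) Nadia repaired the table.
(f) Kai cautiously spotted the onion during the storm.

(a), (b)

(a) Entailed — the narrative places the holding before the spotting.
(b) Entailed — this follows by dropping conjuncts from the holding event's description.
(c) Not entailed — Nadia spotted the onion, not the sketch; the sketch belongs to the holding event.
(d) Not entailed — 'recklessly' adds a manner not in (and inconsistent with) the original.
(e) Not entailed — 'was repairing' is progressive on an accomplishment; it does not entail the completed 'repaired'.
(f) Not entailed — the passage has Nadia spotting the onion, not Kai.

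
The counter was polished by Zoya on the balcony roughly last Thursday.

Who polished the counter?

'Zoya' marks the agent of the polishing event.

Zoya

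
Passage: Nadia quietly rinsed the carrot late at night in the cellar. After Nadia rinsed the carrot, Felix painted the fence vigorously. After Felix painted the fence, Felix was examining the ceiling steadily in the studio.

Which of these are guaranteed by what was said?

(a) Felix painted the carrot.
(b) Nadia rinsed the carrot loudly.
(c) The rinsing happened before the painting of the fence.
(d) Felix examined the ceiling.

(a) Not entailed — Felix painted the fence, not the carrot; the carrot belongs to the rinsing event.
(b) Not entailed — 'loudly' adds a manner not in (and inconsistent with) the original.
(c) Entailed — the narrative places the rinsing before the painting.
(d) Entailed — 'examine' is an activity; 'was examining' entails that some examining happened, so 'examined' holds.

(c), (d)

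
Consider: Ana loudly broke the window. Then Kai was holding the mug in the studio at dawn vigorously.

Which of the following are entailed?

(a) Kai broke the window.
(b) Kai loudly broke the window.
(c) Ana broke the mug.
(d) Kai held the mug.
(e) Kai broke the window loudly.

(a) Not entailed — the passage has Ana breaking the window, not Kai.
(b) Not entailed — the passage has Ana breaking the window, not Kai.
(c) Not entailed — Ana broke the window, not the mug; the mug belongs to the holding event.
(d) Entailed — 'hold' is an activity; 'was holding' entails that some holding happened, so 'held' holds.
(e) Not entailed — the passage has Ana breaking the window, not Kai.

(d)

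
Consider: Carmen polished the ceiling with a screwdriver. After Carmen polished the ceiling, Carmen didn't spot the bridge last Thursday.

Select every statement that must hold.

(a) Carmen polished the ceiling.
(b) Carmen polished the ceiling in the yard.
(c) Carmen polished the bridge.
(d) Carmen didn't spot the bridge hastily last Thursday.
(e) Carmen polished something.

(a) Entailed — this follows by dropping conjuncts from the polishing event's description.
(b) Not entailed — 'in the yard' adds information not in the original event.
(c) Not entailed — Carmen polished the ceiling, not the bridge; the bridge belongs to the spotting event.
(d) Entailed — under negation, adding a further restriction is entailed: if no such spotting event occurred, none occurred hastily either.
(e) Entailed — every conjunct here is already in the original polishing event.

(a), (d), (e)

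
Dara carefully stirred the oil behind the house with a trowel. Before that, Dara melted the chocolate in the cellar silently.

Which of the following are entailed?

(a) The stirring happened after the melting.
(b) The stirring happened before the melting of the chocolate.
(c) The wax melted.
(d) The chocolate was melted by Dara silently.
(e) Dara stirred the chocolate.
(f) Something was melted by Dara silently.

(a), (d), (f)

(a) Entailed — the narrative places the melting before the stirring.
(b) Not entailed — the narrative places the melting before the stirring, not after.
(c) Not entailed — the chocolate is what melted, not the wax.
(d) Entailed — this follows by dropping conjuncts from the melting event's description.
(e) Not entailed — Dara stirred the oil, not the chocolate; the chocolate belongs to the melting event.
(f) Entailed — this follows by dropping conjuncts from the melting event's description.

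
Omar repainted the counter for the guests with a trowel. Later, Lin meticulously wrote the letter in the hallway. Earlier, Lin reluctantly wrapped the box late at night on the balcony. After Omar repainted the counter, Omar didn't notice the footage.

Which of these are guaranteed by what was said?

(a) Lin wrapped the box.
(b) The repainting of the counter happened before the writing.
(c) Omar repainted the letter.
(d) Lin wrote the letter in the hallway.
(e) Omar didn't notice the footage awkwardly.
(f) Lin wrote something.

(a) Entailed — dropping 'on the balcony', 'reluctantly', 'late at night' leaves a sub-description the original still satisfies.
(b) Entailed — the narrative places the repainting before the writing.
(c) Not entailed — Omar repainted the counter, not the letter; the letter belongs to the writing event.
(d) Entailed — the original entails any weakening of itself; this just drops 'meticulously'.
(e) Entailed — under negation, adding a further restriction is entailed: if no such noticing event occurred, none occurred awkwardly either.
(f) Entailed — this follows by dropping conjuncts from the writing event's description.

(a), (b), (d), (e), (f)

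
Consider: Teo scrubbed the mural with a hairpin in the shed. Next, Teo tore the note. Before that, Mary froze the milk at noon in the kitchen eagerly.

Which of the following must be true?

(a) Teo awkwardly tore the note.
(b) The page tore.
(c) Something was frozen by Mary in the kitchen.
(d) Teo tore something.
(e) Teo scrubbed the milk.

(c), (d)

(a) Not entailed — 'awkwardly' adds information not in the original event.
(b) Not entailed — the note is what tore, not the page.
(c) Entailed — the original entails any weakening of itself; this just drops 'eagerly', 'at noon' and generalizes the patient.
(d) Entailed — generalizing the patient leaves a sub-description the original still satisfies.
(e) Not entailed — Teo scrubbed the mural, not the milk; the milk belongs to the freezing event.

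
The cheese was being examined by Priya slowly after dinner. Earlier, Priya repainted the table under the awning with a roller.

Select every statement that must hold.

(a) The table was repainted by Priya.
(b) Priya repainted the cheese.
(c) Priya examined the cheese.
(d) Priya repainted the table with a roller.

(a) Entailed — dropping 'under the awning', 'with a roller' leaves a sub-description the original still satisfies.
(b) Not entailed — Priya repainted the table, not the cheese; the cheese belongs to the examining event.
(c) Entailed — 'examine' is an activity; 'was examining' entails that some examining happened, so 'examined' holds.
(d) Entailed — the original entails any weakening of itself; this just drops 'under the awning'.

(a), (c), (d)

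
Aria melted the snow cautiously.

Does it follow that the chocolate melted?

Nothing is said about any chocolate; only the snow is affected.

no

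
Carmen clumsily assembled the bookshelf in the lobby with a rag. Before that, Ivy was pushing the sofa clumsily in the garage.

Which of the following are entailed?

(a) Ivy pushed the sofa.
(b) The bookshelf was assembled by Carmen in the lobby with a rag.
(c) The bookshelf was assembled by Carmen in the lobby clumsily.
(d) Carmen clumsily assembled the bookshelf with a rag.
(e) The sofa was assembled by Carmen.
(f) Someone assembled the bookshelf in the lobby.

(a) Entailed — 'push' is an activity; 'was pushing' entails that some pushing happened, so 'pushed' holds.
(b) Entailed — every conjunct here is already in the original assembling event.
(c) Entailed — this follows by dropping conjuncts from the assembling event's description.
(d) Entailed — this follows by dropping conjuncts from the assembling event's description.
(e) Not entailed — Carmen assembled the bookshelf, not the sofa; the sofa belongs to the pushing event.
(f) Entailed — dropping 'clumsily', 'with a rag' and generalizing the agent leaves a sub-description the original still satisfies.

(a), (b), (c), (d), (f)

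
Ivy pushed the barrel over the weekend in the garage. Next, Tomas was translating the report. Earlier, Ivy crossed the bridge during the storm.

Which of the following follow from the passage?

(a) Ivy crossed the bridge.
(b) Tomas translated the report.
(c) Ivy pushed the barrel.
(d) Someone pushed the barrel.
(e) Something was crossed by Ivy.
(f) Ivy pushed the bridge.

(a), (c), (d), (e)

(a) Entailed — this follows by dropping conjuncts from the crossing event's description.
(b) Not entailed — 'was translating' is progressive on an accomplishment; it does not entail the completed 'translated'.
(c) Entailed — this follows by dropping conjuncts from the pushing event's description.
(d) Entailed — every conjunct here is already in the original pushing event.
(e) Entailed — this follows by dropping conjuncts from the crossing event's description.
(f) Not entailed — Ivy pushed the barrel, not the bridge; the bridge belongs to the crossing event.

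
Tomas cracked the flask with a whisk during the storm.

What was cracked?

'the flask' marks the patient of the cracking event.

the flask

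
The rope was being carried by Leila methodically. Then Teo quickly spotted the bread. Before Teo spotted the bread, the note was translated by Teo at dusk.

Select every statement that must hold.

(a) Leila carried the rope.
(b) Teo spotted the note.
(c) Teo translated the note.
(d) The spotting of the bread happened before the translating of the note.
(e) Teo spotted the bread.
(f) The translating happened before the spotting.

(a) Entailed — 'carry' is an activity; 'was carrying' entails that some carrying happened, so 'carried' holds.
(b) Not entailed — Teo spotted the bread, not the note; the note belongs to the translating event.
(c) Entailed — the original entails any weakening of itself; this just drops 'at dusk'.
(d) Not entailed — the narrative places the translating before the spotting, not after.
(e) Entailed — the original entails any weakening of itself; this just drops 'quickly'.
(f) Entailed — the narrative places the translating before the spotting.

(a), (c), (e), (f)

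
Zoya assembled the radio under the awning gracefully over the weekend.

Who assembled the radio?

'Zoya' marks the agent of the assembling event.

Zoya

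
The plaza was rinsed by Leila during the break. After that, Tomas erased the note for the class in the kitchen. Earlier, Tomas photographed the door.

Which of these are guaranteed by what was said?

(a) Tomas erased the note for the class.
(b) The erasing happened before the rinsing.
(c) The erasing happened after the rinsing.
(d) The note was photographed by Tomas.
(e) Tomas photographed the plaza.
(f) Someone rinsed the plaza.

(a) Entailed — dropping 'in the kitchen' leaves a sub-description the original still satisfies.
(b) Not entailed — the narrative places the rinsing before the erasing, not after.
(c) Entailed — the narrative places the rinsing before the erasing.
(d) Not entailed — Tomas photographed the door, not the note; the note belongs to the erasing event.
(e) Not entailed — Tomas photographed the door, not the plaza; the plaza belongs to the rinsing event.
(f) Entailed — dropping 'during the break' and generalizing the agent leaves a sub-description the original still satisfies.

(a), (c), (f)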